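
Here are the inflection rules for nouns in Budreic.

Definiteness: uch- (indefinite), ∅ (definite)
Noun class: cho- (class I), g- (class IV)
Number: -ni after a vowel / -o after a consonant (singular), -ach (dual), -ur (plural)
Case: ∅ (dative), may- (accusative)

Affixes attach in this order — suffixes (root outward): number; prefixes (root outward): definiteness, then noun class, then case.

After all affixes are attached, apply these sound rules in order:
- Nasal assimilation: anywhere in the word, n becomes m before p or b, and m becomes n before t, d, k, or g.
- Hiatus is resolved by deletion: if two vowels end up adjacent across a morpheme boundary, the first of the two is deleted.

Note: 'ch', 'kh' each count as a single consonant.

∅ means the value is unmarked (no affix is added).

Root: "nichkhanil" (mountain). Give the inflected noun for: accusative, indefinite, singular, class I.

maychuchnichkhanilo

Attach definiteness indefinite uch- → uchnichkhanil.
Attach number singular -o (after consonant 'l') → uchnichkhanilo.
Attach noun class class I cho- → chouchnichkhanilo.
Attach case accusative may- → maychouchnichkhanilo.
Nasal assimilation: no change.
Apply vowel deletion: maychouchnichkhanilo → maychuchnichkhanilo.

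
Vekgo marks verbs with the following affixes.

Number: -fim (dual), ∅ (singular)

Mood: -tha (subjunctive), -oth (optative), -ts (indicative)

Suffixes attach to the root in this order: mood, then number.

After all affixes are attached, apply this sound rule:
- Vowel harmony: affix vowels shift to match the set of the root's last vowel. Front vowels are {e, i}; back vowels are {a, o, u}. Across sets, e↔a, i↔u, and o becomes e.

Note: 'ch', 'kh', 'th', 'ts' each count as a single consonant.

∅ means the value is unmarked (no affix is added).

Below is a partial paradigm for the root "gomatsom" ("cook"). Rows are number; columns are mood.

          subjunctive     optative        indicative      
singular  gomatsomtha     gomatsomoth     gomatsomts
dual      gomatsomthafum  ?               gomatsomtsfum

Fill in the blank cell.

Attach mood optative -oth → gomatsomoth.
Attach number dual -fim → gomatsomothfim.
Apply vowel harmony: gomatsomothfim → gomatsomothfum.

gomatsomothfum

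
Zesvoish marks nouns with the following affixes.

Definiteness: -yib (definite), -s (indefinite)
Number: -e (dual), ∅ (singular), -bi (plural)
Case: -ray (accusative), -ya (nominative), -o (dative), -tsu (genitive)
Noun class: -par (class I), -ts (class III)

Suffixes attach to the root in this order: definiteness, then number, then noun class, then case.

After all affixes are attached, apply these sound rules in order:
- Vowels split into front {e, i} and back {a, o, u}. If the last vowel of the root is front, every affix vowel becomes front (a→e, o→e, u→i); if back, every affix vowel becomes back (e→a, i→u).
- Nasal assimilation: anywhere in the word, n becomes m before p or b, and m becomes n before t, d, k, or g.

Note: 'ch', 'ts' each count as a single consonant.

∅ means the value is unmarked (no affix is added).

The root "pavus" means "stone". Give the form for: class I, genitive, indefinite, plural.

pavussbupartsu

Attach definiteness indefinite -s → pavuss.
Attach number plural -bi → pavussbi.
Attach noun class class I -par → pavussbipar.
Attach case genitive -tsu → pavussbipartsu.
Apply vowel harmony: pavussbipartsu → pavussbupartsu.
Nasal assimilation: no change.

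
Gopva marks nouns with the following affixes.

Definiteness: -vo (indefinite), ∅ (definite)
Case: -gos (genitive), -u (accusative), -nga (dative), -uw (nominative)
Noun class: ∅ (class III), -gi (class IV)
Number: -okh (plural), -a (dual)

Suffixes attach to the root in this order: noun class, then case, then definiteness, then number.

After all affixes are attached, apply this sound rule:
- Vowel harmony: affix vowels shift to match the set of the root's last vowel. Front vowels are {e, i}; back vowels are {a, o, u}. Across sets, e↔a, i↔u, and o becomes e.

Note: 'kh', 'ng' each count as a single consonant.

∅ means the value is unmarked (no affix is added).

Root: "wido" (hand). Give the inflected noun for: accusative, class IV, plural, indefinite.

Attach noun class class IV -gi → widogi.
Attach case accusative -u → widogiu.
Attach definiteness indefinite -vo → widogiuvo.
Attach number plural -okh → widogiuvookh.
Apply vowel harmony: widogiuvookh → widoguuvookh.

widoguuvookh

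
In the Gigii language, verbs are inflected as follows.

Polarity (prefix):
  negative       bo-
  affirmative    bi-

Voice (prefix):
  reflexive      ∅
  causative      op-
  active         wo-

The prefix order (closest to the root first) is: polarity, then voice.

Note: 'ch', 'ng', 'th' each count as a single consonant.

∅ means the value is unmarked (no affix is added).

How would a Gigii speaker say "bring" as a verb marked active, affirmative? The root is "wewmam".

wobiwewmam

Attach polarity affirmative bi- → biwewmam.
Attach voice active wo- → wobiwewmam.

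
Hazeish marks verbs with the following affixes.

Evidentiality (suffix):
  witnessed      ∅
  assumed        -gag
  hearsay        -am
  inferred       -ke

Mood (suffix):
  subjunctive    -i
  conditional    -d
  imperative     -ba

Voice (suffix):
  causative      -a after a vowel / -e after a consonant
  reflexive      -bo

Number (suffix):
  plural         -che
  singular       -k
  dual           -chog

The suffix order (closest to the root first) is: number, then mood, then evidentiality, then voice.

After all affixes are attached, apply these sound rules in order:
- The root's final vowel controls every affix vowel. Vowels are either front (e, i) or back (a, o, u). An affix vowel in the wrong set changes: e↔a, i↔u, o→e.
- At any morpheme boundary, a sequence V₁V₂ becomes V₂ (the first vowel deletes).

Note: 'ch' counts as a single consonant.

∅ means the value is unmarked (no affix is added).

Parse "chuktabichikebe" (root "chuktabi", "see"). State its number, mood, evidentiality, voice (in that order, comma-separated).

plural, subjunctive, inferred, reflexive

Segment: chuktabi-che-i-ke-bo.
number: -che → plural.
mood: -i → subjunctive.
evidentiality: -ke → inferred.
voice: -bo → reflexive.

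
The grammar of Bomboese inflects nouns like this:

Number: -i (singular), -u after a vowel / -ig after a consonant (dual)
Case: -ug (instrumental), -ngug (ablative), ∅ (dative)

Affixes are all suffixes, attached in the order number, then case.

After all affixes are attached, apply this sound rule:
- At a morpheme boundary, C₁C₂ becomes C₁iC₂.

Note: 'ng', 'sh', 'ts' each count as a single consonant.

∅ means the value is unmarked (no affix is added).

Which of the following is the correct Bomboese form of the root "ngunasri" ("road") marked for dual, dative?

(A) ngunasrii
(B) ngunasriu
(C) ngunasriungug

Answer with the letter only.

Attach number dual -u (after vowel 'i') → ngunasriu.
case = dative: zero marking, form stays ngunasriu.
Epenthesis: no change.
So the correct form is ngunasriu, option (B).
(A) ngunasrii is wrong: it uses singular instead of dual for number.
(C) ngunasriungug is wrong: it uses ablative instead of dative for case.

B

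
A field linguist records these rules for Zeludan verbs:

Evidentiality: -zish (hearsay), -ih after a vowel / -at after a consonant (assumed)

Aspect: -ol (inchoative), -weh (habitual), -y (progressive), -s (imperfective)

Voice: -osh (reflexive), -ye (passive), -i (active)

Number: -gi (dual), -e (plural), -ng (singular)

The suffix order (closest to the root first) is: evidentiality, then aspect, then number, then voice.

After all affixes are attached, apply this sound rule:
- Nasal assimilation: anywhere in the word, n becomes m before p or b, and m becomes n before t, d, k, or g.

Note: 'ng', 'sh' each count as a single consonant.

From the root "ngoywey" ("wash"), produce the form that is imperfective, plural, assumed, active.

Attach evidentiality assumed -at (after consonant 'y') → ngoyweyat.
Attach aspect imperfective -s → ngoyweyats.
Attach number plural -e → ngoyweyatse.
Attach voice active -i → ngoyweyatsei.
Nasal assimilation: no change.

ngoyweyatsei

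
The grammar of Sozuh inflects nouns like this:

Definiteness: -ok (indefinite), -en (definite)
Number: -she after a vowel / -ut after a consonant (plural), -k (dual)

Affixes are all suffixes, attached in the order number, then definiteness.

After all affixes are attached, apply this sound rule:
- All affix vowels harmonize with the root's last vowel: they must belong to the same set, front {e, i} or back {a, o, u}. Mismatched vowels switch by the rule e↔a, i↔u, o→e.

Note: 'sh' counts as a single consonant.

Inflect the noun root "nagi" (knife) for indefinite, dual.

Attach number dual -k → nagik.
Attach definiteness indefinite -ok → nagikok.
Apply vowel harmony: nagikok → nagikek.

nagikek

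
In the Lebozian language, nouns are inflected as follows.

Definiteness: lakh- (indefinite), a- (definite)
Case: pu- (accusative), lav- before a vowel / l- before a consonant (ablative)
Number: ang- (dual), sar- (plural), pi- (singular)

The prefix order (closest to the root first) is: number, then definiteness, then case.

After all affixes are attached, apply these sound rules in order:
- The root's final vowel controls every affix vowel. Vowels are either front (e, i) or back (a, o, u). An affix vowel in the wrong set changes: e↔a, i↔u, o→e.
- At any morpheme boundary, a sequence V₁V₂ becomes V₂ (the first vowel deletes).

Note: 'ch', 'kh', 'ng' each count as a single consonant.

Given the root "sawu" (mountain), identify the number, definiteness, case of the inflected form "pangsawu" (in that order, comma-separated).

dual, definite, accusative

Segment: pu-a-ang-sawu.
number: ang- → dual.
definiteness: a- → definite.
case: pu- → accusative.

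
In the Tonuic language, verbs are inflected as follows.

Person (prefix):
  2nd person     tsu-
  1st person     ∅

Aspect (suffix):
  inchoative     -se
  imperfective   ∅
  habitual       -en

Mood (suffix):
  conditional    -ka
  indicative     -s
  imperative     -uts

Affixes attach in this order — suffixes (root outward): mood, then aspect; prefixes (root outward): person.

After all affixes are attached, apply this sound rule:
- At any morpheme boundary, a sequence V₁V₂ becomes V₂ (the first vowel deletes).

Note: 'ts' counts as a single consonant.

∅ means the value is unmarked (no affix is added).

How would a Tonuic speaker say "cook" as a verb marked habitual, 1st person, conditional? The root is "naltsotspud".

Attach mood conditional -ka → naltsotspudka.
Attach aspect habitual -en → naltsotspudkaen.
person = 1st person: zero marking, form stays naltsotspudkaen.
Apply vowel deletion: naltsotspudkaen → naltsotspudken.

naltsotspudken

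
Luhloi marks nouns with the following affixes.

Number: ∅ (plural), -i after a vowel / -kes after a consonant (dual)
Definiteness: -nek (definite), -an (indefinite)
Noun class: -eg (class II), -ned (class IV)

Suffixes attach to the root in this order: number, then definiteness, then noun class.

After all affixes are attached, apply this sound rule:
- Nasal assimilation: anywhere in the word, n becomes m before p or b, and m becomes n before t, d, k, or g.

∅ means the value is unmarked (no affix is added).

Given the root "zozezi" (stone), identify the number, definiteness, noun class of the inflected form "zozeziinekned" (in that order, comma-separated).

Segment: zozezi-i-nek-ned.
number: -i/kes → dual.
definiteness: -nek → definite.
noun class: -ned → class IV.

dual, definite, class IV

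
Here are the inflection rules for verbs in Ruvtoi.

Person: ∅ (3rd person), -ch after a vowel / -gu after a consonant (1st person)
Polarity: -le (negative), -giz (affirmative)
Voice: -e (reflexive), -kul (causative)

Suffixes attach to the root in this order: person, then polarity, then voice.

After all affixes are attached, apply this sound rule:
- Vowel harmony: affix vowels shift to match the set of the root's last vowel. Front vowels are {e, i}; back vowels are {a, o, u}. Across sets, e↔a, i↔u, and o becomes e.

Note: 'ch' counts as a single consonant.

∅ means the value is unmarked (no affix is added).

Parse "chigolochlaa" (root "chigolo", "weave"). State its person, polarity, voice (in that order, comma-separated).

1st person, negative, reflexive

Segment: chigolo-ch-le-e.
person: -ch/gu → 1st person.
polarity: -le → negative.
voice: -e → reflexive.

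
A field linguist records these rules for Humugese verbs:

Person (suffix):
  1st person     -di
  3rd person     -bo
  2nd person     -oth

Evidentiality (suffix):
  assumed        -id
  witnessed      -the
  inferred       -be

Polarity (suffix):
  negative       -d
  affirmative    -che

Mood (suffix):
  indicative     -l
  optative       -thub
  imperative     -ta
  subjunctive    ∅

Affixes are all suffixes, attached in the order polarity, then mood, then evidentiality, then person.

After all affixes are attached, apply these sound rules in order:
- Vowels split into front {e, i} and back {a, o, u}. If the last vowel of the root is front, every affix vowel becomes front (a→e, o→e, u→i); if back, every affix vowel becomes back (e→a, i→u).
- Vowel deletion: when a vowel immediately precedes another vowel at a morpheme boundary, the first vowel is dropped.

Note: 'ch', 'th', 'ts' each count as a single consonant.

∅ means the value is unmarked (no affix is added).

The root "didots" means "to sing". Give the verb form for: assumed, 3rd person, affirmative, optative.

Attach polarity affirmative -che → didotsche.
Attach mood optative -thub → didotschethub.
Attach evidentiality assumed -id → didotschethubid.
Attach person 3rd person -bo → didotschethubidbo.
Apply vowel harmony: didotschethubidbo → didotschathubudbo.
Vowel deletion: no change.

didotschathubudbo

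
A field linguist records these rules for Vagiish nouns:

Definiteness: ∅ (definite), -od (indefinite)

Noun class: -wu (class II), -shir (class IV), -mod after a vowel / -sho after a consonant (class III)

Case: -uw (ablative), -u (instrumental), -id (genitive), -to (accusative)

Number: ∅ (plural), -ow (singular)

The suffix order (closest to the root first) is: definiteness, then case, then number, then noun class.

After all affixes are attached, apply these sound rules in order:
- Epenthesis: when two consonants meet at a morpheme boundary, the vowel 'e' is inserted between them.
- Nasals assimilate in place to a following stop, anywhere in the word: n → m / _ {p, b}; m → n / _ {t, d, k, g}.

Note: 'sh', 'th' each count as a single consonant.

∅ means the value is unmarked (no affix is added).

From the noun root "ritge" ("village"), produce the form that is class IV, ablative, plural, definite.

definiteness = definite: zero marking, form stays ritge.
Attach case ablative -uw → ritgeuw.
number = plural: zero marking, form stays ritgeuw.
Attach noun class class IV -shir → ritgeuwshir.
Apply epenthesis: ritgeuwshir → ritgeuweshir.
Nasal assimilation: no change.

ritgeuweshir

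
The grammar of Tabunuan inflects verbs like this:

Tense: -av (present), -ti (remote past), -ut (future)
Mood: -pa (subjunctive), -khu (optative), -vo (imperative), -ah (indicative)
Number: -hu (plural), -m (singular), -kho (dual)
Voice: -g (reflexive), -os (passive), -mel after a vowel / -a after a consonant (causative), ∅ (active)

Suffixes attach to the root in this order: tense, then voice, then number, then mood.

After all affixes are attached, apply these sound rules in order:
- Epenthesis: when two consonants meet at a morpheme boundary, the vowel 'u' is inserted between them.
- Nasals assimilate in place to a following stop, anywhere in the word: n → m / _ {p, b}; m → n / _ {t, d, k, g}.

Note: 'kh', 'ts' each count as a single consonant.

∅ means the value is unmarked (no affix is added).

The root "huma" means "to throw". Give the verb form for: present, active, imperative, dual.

Attach tense present -av → humaav.
voice = active: zero marking, form stays humaav.
Attach number dual -kho → humaavkho.
Attach mood imperative -vo → humaavkhovo.
Apply epenthesis: humaavkhovo → humaavukhovo.
Nasal assimilation: no change.

humaavukhovo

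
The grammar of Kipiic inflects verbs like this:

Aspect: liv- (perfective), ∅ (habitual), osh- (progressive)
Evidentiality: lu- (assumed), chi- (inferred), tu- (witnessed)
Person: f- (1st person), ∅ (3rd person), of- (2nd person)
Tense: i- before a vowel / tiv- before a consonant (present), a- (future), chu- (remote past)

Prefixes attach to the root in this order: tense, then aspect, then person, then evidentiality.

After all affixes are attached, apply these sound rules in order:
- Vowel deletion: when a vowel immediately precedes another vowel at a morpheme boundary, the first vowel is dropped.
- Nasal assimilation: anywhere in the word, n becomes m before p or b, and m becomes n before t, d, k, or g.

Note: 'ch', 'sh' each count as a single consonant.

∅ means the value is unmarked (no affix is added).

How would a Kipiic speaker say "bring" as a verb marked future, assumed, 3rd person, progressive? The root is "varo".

loshavaro

Attach tense future a- → avaro.
Attach aspect progressive osh- → oshavaro.
person = 3rd person: zero marking, form stays oshavaro.
Attach evidentiality assumed lu- → luoshavaro.
Apply vowel deletion: luoshavaro → loshavaro.
Nasal assimilation: no change.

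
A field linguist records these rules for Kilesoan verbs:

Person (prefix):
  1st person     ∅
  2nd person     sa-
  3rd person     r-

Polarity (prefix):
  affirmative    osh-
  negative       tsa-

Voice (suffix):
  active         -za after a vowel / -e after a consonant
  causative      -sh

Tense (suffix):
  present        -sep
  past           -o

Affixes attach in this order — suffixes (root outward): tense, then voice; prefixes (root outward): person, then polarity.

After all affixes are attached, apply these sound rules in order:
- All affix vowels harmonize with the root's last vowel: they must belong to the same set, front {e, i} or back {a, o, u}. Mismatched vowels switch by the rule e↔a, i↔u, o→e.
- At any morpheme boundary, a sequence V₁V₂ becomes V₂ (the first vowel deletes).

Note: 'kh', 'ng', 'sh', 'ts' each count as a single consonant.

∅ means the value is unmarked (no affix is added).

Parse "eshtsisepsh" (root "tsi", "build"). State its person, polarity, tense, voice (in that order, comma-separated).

Segment: osh-tsi-sep-sh.
person: ∅ → 1st person.
polarity: osh- → affirmative.
tense: -sep → present.
voice: -sh → causative.

1st person, affirmative, present, causative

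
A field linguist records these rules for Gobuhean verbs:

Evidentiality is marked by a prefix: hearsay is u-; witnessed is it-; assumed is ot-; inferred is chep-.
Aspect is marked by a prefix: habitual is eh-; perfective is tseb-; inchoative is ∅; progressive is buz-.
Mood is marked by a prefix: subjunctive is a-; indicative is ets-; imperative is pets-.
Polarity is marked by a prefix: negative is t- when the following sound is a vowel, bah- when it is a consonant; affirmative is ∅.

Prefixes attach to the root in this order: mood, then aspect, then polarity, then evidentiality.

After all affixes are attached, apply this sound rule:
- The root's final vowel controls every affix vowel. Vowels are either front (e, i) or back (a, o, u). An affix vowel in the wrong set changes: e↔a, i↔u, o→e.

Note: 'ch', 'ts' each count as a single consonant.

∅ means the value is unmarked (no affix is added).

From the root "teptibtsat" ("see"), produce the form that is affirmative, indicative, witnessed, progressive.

utbuzatsteptibtsat

Attach mood indicative ets- → etsteptibtsat.
Attach aspect progressive buz- → buzetsteptibtsat.
polarity = affirmative: zero marking, form stays buzetsteptibtsat.
Attach evidentiality witnessed it- → itbuzetsteptibtsat.
Apply vowel harmony: itbuzetsteptibtsat → utbuzatsteptibtsat.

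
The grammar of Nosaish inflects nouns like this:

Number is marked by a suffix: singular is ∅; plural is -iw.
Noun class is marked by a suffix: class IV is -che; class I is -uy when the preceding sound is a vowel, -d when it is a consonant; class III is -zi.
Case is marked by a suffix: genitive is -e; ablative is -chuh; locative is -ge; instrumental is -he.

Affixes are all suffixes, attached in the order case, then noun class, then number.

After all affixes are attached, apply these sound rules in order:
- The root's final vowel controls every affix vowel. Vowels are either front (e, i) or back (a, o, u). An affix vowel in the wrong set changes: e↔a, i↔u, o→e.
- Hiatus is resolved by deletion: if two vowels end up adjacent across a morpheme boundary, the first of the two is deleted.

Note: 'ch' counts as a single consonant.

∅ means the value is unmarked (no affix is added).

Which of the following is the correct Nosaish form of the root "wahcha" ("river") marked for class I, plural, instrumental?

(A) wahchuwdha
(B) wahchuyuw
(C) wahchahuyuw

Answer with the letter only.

Attach case instrumental -he → wahchahe.
Attach noun class class I -uy (after vowel 'e') → wahchaheuy.
Attach number plural -iw → wahchaheuyiw.
Apply vowel harmony: wahchaheuyiw → wahchahauyuw.
Apply vowel deletion: wahchahauyuw → wahchahuyuw.
So the correct form is wahchahuyuw, option (C).
(A) wahchuwdha is wrong: it has the affixes in the wrong order.
(B) wahchuyuw is wrong: it uses genitive instead of instrumental for case.

C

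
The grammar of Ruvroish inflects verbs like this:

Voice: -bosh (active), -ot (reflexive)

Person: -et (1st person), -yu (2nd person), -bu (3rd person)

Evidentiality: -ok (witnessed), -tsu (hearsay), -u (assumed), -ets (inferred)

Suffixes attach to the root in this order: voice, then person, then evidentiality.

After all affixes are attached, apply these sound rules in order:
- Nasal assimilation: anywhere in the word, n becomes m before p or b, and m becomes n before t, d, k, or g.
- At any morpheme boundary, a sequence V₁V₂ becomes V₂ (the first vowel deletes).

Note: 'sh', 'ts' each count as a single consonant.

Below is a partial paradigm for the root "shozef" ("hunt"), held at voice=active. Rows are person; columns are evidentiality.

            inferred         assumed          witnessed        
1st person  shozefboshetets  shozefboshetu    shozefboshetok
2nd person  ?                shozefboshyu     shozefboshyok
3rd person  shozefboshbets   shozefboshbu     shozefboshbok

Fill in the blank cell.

shozefboshyets

Attach voice active -bosh → shozefbosh.
Attach person 2nd person -yu → shozefboshyu.
Attach evidentiality inferred -ets → shozefboshyuets.
Nasal assimilation: no change.
Apply vowel deletion: shozefboshyuets → shozefboshyets.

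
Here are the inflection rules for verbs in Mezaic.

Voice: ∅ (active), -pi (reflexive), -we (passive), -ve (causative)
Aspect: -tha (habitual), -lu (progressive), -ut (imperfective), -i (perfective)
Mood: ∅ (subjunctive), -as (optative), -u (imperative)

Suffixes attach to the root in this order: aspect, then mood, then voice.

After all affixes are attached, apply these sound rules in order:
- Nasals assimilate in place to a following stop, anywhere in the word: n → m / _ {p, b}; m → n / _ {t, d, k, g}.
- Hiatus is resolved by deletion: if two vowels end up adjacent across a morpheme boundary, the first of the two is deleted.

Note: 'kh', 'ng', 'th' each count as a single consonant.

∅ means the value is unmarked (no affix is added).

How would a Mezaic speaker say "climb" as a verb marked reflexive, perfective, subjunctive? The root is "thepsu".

thepsipi

Attach aspect perfective -i → thepsui.
mood = subjunctive: zero marking, form stays thepsui.
Attach voice reflexive -pi → thepsuipi.
Nasal assimilation: no change.
Apply vowel deletion: thepsuipi → thepsipi.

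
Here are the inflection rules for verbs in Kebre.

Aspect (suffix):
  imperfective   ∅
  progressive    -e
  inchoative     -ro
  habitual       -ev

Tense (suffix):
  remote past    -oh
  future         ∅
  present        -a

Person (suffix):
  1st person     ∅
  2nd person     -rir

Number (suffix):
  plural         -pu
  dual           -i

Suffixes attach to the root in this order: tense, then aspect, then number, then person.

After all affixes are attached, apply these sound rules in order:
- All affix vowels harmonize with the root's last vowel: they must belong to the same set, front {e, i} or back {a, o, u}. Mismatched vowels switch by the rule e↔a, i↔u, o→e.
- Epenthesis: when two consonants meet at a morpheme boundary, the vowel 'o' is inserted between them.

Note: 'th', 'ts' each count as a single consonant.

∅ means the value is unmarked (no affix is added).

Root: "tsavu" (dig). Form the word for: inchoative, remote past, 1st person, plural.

tsavuohoropu

Attach tense remote past -oh → tsavuoh.
Attach aspect inchoative -ro → tsavuohro.
Attach number plural -pu → tsavuohropu.
person = 1st person: zero marking, form stays tsavuohropu.
Vowel harmony: no change.
Apply epenthesis: tsavuohropu → tsavuohoropu.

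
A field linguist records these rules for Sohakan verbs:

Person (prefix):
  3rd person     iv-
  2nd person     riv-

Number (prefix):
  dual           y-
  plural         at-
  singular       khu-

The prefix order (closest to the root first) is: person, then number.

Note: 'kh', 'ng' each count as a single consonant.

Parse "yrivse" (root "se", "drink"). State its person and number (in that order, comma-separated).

Segment: y-riv-se.
person: riv- → 2nd person.
number: y- → dual.

2nd person, dual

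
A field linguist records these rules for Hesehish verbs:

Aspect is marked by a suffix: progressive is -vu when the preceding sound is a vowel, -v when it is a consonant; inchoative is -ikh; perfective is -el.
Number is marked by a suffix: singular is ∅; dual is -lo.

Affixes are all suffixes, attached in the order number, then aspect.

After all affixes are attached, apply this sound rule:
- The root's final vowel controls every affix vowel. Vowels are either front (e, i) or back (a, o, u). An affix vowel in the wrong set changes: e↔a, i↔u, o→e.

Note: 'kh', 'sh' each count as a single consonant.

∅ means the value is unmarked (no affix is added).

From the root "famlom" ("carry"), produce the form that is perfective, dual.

famlomloal

Attach number dual -lo → famlomlo.
Attach aspect perfective -el → famlomloel.
Apply vowel harmony: famlomloel → famlomloal.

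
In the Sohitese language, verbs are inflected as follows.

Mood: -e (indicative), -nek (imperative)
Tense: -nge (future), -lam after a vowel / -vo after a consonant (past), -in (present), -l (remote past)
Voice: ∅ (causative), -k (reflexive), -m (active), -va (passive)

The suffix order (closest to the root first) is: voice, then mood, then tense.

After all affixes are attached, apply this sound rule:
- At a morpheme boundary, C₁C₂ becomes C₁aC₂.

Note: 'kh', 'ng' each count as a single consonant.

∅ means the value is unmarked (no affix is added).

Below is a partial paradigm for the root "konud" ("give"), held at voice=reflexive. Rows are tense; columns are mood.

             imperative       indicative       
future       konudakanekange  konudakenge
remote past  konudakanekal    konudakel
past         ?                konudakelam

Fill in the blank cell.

Attach voice reflexive -k → konudk.
Attach mood imperative -nek → konudknek.
Attach tense past -vo (after consonant 'k') → konudknekvo.
Apply epenthesis: konudknekvo → konudakanekavo.

konudakanekavo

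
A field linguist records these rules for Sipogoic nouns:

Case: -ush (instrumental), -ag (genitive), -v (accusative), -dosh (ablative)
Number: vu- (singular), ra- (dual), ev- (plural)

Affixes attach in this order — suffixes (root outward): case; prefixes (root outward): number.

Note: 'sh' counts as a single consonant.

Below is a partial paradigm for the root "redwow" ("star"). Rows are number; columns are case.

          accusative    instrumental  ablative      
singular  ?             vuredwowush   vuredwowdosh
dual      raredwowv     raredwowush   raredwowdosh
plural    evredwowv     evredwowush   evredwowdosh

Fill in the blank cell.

Attach case accusative -v → redwowv.
Attach number singular vu- → vuredwowv.

vuredwowv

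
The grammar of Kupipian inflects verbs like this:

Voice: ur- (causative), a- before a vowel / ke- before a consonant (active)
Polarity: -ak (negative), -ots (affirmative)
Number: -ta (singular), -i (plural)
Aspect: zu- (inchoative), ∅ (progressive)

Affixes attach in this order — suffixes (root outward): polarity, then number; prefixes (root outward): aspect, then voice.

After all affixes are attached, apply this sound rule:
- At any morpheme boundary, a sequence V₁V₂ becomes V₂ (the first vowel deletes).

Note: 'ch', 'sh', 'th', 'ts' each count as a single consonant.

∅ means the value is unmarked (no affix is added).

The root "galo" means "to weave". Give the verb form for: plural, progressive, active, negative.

Attach polarity negative -ak → galoak.
aspect = progressive: zero marking, form stays galoak.
Attach voice active ke- (before consonant 'g') → kegaloak.
Attach number plural -i → kegaloaki.
Apply vowel deletion: kegaloaki → kegalaki.

kegalaki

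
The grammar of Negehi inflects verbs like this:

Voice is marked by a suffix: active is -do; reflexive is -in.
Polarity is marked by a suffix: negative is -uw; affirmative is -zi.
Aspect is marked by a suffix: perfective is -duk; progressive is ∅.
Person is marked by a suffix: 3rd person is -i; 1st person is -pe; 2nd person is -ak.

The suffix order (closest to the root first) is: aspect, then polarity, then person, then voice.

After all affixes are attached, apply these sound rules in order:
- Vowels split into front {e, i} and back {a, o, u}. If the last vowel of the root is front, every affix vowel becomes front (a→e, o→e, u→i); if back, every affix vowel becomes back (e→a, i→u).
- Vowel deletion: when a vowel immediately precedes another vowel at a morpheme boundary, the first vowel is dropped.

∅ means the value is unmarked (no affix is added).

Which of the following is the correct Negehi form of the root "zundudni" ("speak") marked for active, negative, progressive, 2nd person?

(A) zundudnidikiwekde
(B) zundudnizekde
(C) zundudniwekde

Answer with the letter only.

C

aspect = progressive: zero marking, form stays zundudni.
Attach polarity negative -uw → zundudniuw.
Attach person 2nd person -ak → zundudniuwak.
Attach voice active -do → zundudniuwakdo.
Apply vowel harmony: zundudniuwakdo → zundudniiwekde.
Apply vowel deletion: zundudniiwekde → zundudniwekde.
So the correct form is zundudniwekde, option (C).
(B) zundudnizekde is wrong: it uses affirmative instead of negative for polarity.
(A) zundudnidikiwekde is wrong: it uses perfective instead of progressive for aspect.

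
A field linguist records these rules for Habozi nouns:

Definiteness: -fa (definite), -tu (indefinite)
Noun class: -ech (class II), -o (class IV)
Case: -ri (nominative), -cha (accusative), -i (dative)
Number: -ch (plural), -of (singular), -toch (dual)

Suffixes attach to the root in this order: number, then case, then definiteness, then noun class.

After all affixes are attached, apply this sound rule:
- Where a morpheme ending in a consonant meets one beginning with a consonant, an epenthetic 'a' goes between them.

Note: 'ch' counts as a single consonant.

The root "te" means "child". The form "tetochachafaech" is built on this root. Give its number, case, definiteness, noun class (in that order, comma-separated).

dual, accusative, definite, class II

Segment: te-toch-cha-fa-ech.
number: -toch → dual.
case: -cha → accusative.
definiteness: -fa → definite.
noun class: -ech → class II.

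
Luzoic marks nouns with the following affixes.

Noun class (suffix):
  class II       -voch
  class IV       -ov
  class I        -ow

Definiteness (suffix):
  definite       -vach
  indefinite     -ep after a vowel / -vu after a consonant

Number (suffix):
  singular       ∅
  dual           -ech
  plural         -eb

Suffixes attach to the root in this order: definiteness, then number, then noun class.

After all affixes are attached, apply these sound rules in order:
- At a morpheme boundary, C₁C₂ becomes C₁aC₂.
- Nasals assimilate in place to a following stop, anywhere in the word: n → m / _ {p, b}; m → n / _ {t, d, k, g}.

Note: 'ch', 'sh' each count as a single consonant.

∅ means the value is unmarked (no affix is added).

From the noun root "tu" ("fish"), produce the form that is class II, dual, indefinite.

Attach definiteness indefinite -ep (after vowel 'u') → tuep.
Attach number dual -ech → tuepech.
Attach noun class class II -voch → tuepechvoch.
Apply epenthesis: tuepechvoch → tuepechavoch.
Nasal assimilation: no change.

tuepechavoch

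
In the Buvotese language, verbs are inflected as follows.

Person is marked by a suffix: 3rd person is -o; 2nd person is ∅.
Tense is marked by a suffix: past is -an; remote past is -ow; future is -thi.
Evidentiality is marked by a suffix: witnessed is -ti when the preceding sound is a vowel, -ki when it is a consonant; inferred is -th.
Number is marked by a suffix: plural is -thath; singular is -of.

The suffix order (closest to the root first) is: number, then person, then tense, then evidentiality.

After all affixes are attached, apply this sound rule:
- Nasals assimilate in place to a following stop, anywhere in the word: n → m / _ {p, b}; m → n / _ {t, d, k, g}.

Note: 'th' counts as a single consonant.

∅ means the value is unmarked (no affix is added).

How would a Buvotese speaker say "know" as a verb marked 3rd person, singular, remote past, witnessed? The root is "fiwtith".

Attach number singular -of → fiwtithof.
Attach person 3rd person -o → fiwtithofo.
Attach tense remote past -ow → fiwtithofoow.
Attach evidentiality witnessed -ki (after consonant 'w') → fiwtithofoowki.
Nasal assimilation: no change.

fiwtithofoowki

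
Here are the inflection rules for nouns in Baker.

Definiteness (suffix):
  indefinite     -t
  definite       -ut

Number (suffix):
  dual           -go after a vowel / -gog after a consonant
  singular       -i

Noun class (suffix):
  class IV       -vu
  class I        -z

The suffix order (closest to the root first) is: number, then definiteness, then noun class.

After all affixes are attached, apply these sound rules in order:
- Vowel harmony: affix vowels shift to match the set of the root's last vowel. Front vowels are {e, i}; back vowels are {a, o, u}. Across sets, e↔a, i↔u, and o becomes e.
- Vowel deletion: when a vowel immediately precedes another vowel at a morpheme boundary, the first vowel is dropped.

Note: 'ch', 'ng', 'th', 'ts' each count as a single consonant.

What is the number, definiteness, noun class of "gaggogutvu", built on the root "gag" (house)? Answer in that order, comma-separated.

Segment: gag-gog-ut-vu.
number: -go/gog → dual.
definiteness: -ut → definite.
noun class: -vu → class IV.

dual, definite, class IV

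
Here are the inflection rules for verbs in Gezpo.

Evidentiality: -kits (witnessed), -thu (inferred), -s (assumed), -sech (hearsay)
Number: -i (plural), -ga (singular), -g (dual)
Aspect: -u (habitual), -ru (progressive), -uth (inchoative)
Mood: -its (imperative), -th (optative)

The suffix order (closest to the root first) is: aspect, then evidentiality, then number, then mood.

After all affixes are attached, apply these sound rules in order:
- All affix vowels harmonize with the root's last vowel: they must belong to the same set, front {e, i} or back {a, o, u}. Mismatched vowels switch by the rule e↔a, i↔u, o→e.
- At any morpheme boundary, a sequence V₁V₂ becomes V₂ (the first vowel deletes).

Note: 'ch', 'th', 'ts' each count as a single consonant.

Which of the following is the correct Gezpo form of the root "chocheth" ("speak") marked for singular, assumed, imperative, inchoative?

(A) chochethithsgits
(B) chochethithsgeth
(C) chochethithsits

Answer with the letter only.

A

Attach aspect inchoative -uth → chochethuth.
Attach evidentiality assumed -s → chochethuths.
Attach number singular -ga → chochethuthsga.
Attach mood imperative -its → chochethuthsgaits.
Apply vowel harmony: chochethuthsgaits → chochethithsgeits.
Apply vowel deletion: chochethithsgeits → chochethithsgits.
So the correct form is chochethithsgits, option (A).
(C) chochethithsits is wrong: it uses plural instead of singular for number.
(B) chochethithsgeth is wrong: it uses optative instead of imperative for mood.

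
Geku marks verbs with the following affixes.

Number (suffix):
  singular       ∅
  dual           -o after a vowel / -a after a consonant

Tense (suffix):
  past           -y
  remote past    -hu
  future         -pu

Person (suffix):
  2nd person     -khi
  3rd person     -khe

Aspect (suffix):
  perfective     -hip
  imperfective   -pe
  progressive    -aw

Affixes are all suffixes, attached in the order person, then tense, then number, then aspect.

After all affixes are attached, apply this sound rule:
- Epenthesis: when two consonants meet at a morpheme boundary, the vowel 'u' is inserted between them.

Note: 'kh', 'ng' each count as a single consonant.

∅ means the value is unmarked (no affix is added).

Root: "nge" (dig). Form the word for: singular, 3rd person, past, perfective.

ngekheyuhip

Attach person 3rd person -khe → ngekhe.
Attach tense past -y → ngekhey.
number = singular: zero marking, form stays ngekhey.
Attach aspect perfective -hip → ngekheyhip.
Apply epenthesis: ngekheyhip → ngekheyuhip.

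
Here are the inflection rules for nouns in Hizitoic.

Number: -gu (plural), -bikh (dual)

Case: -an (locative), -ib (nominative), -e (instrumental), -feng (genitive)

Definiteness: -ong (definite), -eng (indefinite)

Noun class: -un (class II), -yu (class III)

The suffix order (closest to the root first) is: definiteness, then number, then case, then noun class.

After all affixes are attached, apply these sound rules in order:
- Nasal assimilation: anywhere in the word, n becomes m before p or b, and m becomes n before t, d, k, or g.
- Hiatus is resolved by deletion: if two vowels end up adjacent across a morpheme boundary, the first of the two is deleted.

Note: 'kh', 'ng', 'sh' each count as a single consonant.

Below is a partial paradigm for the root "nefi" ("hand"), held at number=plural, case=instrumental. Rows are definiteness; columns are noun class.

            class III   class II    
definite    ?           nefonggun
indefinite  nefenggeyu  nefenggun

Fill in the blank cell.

Attach definiteness definite -ong → nefiong.
Attach number plural -gu → nefionggu.
Attach case instrumental -e → nefionggue.
Attach noun class class III -yu → nefionggueyu.
Nasal assimilation: no change.
Apply vowel deletion: nefionggueyu → nefonggeyu.

nefonggeyu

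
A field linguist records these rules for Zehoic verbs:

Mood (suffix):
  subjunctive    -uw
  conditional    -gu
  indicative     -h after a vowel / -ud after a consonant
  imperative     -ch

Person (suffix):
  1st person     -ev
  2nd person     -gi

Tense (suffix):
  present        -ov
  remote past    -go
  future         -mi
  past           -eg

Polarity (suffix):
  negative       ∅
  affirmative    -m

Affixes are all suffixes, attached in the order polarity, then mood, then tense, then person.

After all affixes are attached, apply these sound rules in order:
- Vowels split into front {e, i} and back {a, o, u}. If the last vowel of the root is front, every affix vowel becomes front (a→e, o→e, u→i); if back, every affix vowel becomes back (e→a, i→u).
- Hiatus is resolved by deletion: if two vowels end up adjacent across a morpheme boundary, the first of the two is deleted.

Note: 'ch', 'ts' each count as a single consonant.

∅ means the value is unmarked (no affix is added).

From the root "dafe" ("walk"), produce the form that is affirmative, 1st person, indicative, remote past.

dafemidgev

Attach polarity affirmative -m → dafem.
Attach mood indicative -ud (after consonant 'm') → dafemud.
Attach tense remote past -go → dafemudgo.
Attach person 1st person -ev → dafemudgoev.
Apply vowel harmony: dafemudgoev → dafemidgeev.
Apply vowel deletion: dafemidgeev → dafemidgev.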